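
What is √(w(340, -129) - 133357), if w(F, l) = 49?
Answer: 138*I*√7 ≈ 365.11*I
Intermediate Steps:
√(w(340, -129) - 133357) = √(49 - 133357) = √(-133308) = 138*I*√7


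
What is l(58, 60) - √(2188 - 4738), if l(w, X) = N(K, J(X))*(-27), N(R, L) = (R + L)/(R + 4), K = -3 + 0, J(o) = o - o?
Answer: 81 - 5*I*√102 ≈ 81.0 - 50.497*I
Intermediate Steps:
J(o) = 0
K = -3
N(R, L) = (L + R)/(4 + R)
l(w, X) = 81 (l(w, X) = ((0 - 3)/(4 - 3))*(-27) = (-3/1)*(-27) = (1*(-3))*(-27) = -3*(-27) = 81)
l(58, 60) - √(2188 - 4738) = 81 - √(2188 - 4738) = 81 - √(-2550) = 81 - 5*I*√102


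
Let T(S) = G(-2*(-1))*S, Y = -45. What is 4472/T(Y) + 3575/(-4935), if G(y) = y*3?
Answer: -767819/44415 ≈ -17.287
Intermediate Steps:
G(y) = 3*y
T(S) = 6*S (T(S) = (3*(-2*(-1)))*S = (3*2)*S = 6*S)
4472/T(Y) + 3575/(-4935) = 4472/((6*(-45))) + 3575/(-4935) = 4472/(-270) + 3575*(-1/4935) = 4472*(-1/270) - 715/987 = -2236/135 - 715/987 = -767819/44415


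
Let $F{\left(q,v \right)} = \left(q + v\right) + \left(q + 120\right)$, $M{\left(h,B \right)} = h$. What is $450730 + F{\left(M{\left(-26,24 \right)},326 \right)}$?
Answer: $451124$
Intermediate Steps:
$F{\left(q,v \right)} = 120 + v + 2 q$ ($F{\left(q,v \right)} = \left(q + v\right) + \left(120 + q\right) = 120 + v + 2 q$)
$450730 + F{\left(M{\left(-26,24 \right)},326 \right)} = 450730 + \left(120 + 326 + 2 \left(-26\right)\right) = 450730 + \left(120 + 326 - 52\right) = 450730 + 394 = 451124$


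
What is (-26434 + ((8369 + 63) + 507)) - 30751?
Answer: -48246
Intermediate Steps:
(-26434 + ((8369 + 63) + 507)) - 30751 = (-26434 + (8432 + 507)) - 30751 = (-26434 + 8939) - 30751 = -17495 - 30751 = -48246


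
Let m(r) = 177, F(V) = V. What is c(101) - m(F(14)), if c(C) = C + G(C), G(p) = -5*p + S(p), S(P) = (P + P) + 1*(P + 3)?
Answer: -275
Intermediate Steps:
S(P) = 3 + 3*P (S(P) = 2*P + 1*(3 + P) = 2*P + (3 + P) = 3 + 3*P)
G(p) = 3 - 2*p (G(p) = -5*p + (3 + 3*p) = 3 - 2*p)
c(C) = 3 - C (c(C) = C + (3 - 2*C) = 3 - C)
c(101) - m(F(14)) = (3 - 1*101) - 1*177 = (3 - 101) - 177 = -98 - 177 = -275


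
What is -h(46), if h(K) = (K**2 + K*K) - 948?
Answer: -3284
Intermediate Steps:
h(K) = -948 + 2*K**2 (h(K) = (K**2 + K**2) - 948 = 2*K**2 - 948 = -948 + 2*K**2)
-h(46) = -(-948 + 2*46**2) = -(-948 + 2*2116) = -(-948 + 4232) = -1*3284 = -3284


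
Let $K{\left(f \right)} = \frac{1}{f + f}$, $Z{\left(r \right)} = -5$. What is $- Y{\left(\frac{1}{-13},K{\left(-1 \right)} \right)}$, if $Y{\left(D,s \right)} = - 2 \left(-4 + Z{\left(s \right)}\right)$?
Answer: $-18$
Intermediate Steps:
$K{\left(f \right)} = \frac{1}{2 f}$
$Y{\left(D,s \right)} = 18$ ($Y{\left(D,s \right)} = - 2 \left(-4 - 5\right) = \left(-2\right) \left(-9\right) = 18$)
$- Y{\left(\frac{1}{-13},K{\left(-1 \right)} \right)} = \left(-1\right) 18 = -18$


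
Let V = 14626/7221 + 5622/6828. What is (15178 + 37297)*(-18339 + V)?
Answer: -7906790549108575/8217498 ≈ -9.6219e+8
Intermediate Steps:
V = 23410465/8217498 (V = 14626*(1/7221) + 5622*(1/6828) = 14626/7221 + 937/1138 = 23410465/8217498 ≈ 2.8489)
(15178 + 37297)*(-18339 + V) = (15178 + 37297)*(-18339 + 23410465/8217498) = 52475*(-150677285357/8217498) = -7906790549108575/8217498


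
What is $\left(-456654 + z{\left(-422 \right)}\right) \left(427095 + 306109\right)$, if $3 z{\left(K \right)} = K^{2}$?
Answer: $- \frac{873889717112}{3} \approx -2.913 \cdot 10^{11}$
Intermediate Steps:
$z{\left(K \right)} = \frac{K^{2}}{3}$
$\left(-456654 + z{\left(-422 \right)}\right) \left(427095 + 306109\right) = \left(-456654 + \frac{\left(-422\right)^{2}}{3}\right) \left(427095 + 306109\right) = \left(-456654 + \frac{1}{3} \cdot 178084\right) 733204 = \left(-456654 + \frac{178084}{3}\right) 733204 = \left(- \frac{1191878}{3}\right) 733204 = - \frac{873889717112}{3}$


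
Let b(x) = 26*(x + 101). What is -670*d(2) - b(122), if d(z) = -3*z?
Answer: -1778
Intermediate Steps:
b(x) = 2626 + 26*x (b(x) = 26*(101 + x) = 2626 + 26*x)
-670*d(2) - b(122) = -(-2010)*2 - (2626 + 26*122) = -670*(-6) - (2626 + 3172) = 4020 - 1*5798 = 4020 - 5798 = -1778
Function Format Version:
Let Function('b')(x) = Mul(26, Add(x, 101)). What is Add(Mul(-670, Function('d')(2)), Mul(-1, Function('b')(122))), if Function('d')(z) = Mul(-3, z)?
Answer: -1778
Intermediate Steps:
Function('b')(x) = Add(2626, Mul(26, x)) (Function('b')(x) = Mul(26, Add(101, x)) = Add(2626, Mul(26, x)))
Add(Mul(-670, Function('d')(2)), Mul(-1, Function('b')(122))) = Add(Mul(-670, Mul(-3, 2)), Mul(-1, Add(2626, Mul(26, 122)))) = Add(Mul(-670, -6), Mul(-1, Add(2626, 3172))) = Add(4020, Mul(-1, 5798)) = Add(4020, -5798) = -1778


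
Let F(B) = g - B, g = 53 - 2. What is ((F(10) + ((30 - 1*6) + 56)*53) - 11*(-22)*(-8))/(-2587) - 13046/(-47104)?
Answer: -38354439/60929024 ≈ -0.62949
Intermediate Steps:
g = 51
F(B) = 51 - B
((F(10) + ((30 - 1*6) + 56)*53) - 11*(-22)*(-8))/(-2587) - 13046/(-47104) = (((51 - 1*10) + ((30 - 1*6) + 56)*53) - 11*(-22)*(-8))/(-2587) - 13046/(-47104) = (((51 - 10) + ((30 - 6) + 56)*53) + 242*(-8))*(-1/2587) - 13046*(-1/47104) = ((41 + (24 + 56)*53) - 1936)*(-1/2587) + 6523/23552 = ((41 + 80*53) - 1936)*(-1/2587) + 6523/23552 = ((41 + 4240) - 1936)*(-1/2587) + 6523/23552 = (4281 - 1936)*(-1/2587) + 6523/23552 = 2345*(-1/2587) + 6523/23552 = -2345/2587 + 6523/23552 = -38354439/60929024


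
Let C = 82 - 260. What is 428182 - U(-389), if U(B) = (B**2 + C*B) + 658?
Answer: 206961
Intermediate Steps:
C = -178
U(B) = 658 + B**2 - 178*B (U(B) = (B**2 - 178*B) + 658 = 658 + B**2 - 178*B)
428182 - U(-389) = 428182 - (658 + (-389)**2 - 178*(-389)) = 428182 - (658 + 151321 + 69242) = 428182 - 1*221221 = 428182 - 221221 = 206961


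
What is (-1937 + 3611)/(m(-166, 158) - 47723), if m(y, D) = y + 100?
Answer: -1674/47789 ≈ -0.035029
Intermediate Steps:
m(y, D) = 100 + y
(-1937 + 3611)/(m(-166, 158) - 47723) = (-1937 + 3611)/((100 - 166) - 47723) = 1674/(-66 - 47723) = 1674/(-47789) = 1674*(-1/47789) = -1674/47789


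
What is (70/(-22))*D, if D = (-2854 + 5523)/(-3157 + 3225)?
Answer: -5495/44 ≈ -124.89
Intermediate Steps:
D = 157/4 (D = 2669/68 = 2669*(1/68) = 157/4 ≈ 39.250)
(70/(-22))*D = (70/(-22))*(157/4) = (70*(-1/22))*(157/4) = -35/11*157/4 = -5495/44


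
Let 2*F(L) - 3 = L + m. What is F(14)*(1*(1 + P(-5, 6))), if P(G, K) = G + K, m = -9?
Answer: 8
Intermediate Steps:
F(L) = -3 + L/2 (F(L) = 3/2 + (L - 9)/2 = 3/2 + (-9 + L)/2 = 3/2 + (-9/2 + L/2) = -3 + L/2)
F(14)*(1*(1 + P(-5, 6))) = (-3 + (½)*14)*(1*(1 + (-5 + 6))) = (-3 + 7)*(1*(1 + 1)) = 4*(1*2) = 4*2 = 8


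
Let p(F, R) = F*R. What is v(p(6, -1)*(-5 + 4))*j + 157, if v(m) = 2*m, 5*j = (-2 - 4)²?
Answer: 1217/5 ≈ 243.40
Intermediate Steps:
j = 36/5 (j = (-2 - 4)²/5 = (⅕)*(-6)² = (⅕)*36 = 36/5 ≈ 7.2000)
v(p(6, -1)*(-5 + 4))*j + 157 = (2*((6*(-1))*(-5 + 4)))*(36/5) + 157 = (2*(-6*(-1)))*(36/5) + 157 = (2*6)*(36/5) + 157 = 12*(36/5) + 157 = 432/5 + 157 = 1217/5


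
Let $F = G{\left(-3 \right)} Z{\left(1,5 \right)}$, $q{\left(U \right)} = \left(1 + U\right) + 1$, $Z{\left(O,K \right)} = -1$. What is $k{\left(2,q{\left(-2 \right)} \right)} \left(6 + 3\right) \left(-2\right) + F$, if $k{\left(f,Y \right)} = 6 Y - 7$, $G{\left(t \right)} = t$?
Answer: $129$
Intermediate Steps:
$q{\left(U \right)} = 2 + U$
$k{\left(f,Y \right)} = -7 + 6 Y$
$F = 3$ ($F = \left(-3\right) \left(-1\right) = 3$)
$k{\left(2,q{\left(-2 \right)} \right)} \left(6 + 3\right) \left(-2\right) + F = \left(-7 + 6 \left(2 - 2\right)\right) \left(6 + 3\right) \left(-2\right) + 3 = \left(-7 + 6 \cdot 0\right) 9 \left(-2\right) + 3 = \left(-7 + 0\right) \left(-18\right) + 3 = \left(-7\right) \left(-18\right) + 3 = 126 + 3 = 129$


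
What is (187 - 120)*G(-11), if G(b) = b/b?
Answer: 67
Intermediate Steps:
G(b) = 1
(187 - 120)*G(-11) = (187 - 120)*1 = 67*1 = 67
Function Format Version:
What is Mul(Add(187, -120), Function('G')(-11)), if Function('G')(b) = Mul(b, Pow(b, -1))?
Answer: 67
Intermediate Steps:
Function('G')(b) = 1
Mul(Add(187, -120), Function('G')(-11)) = Mul(Add(187, -120), 1) = Mul(67, 1) = 67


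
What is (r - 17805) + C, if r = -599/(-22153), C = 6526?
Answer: -249863088/22153 ≈ -11279.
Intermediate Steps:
r = 599/22153 (r = -599*(-1/22153) = 599/22153 ≈ 0.027039)
(r - 17805) + C = (599/22153 - 17805) + 6526 = -394433566/22153 + 6526 = -249863088/22153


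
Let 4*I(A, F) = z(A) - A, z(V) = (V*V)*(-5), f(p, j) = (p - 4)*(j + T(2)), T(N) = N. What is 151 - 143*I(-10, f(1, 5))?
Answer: 35337/2 ≈ 17669.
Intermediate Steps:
f(p, j) = (-4 + p)*(2 + j) (f(p, j) = (p - 4)*(j + 2) = (-4 + p)*(2 + j))
z(V) = -5*V² (z(V) = V²*(-5) = -5*V²)
I(A, F) = -5*A²/4 - A/4 (I(A, F) = (-5*A² - A)/4 = (-A - 5*A²)/4 = -5*A²/4 - A/4)
151 - 143*I(-10, f(1, 5)) = 151 - 143*(-10)*(-1 - 5*(-10))/4 = 151 - 143*(-10)*(-1 + 50)/4 = 151 - 143*(-10)*49/4 = 151 - 143*(-245/2) = 151 + 35035/2 = 35337/2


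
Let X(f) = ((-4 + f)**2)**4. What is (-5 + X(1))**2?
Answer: 42981136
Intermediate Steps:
X(f) = (-4 + f)**8
(-5 + X(1))**2 = (-5 + (-4 + 1)**8)**2 = (-5 + (-3)**8)**2 = (-5 + 6561)**2 = 6556**2 = 42981136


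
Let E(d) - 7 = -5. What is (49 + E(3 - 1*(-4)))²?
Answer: 2601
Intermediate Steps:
E(d) = 2 (E(d) = 7 - 5 = 2)
(49 + E(3 - 1*(-4)))² = (49 + 2)² = 51² = 2601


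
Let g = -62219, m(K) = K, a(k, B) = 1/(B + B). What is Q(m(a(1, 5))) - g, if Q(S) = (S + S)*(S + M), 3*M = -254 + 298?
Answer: 9333293/150 ≈ 62222.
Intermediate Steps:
a(k, B) = 1/(2*B)
M = 44/3 (M = (-254 + 298)/3 = (1/3)*44 = 44/3 ≈ 14.667)
Q(S) = 2*S*(44/3 + S) (Q(S) = (S + S)*(S + 44/3) = (2*S)*(44/3 + S) = 2*S*(44/3 + S))
Q(m(a(1, 5))) - g = 2*((1/2)/5)*(44 + 3*((1/2)/5))/3 - 1*(-62219) = 2*((1/2)*(1/5))*(44 + 3*((1/2)*(1/5)))/3 + 62219 = (2/3)*(1/10)*(44 + 3*(1/10)) + 62219 = (2/3)*(1/10)*(44 + 3/10) + 62219 = (2/3)*(1/10)*(443/10) + 62219 = 443/150 + 62219 = 9333293/150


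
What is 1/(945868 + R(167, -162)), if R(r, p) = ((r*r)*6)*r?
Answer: 1/28890646 ≈ 3.4613e-8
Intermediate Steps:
R(r, p) = 6*r**3 (R(r, p) = (r**2*6)*r = (6*r**2)*r = 6*r**3)
1/(945868 + R(167, -162)) = 1/(945868 + 6*167**3) = 1/(945868 + 6*4657463) = 1/(945868 + 27944778) = 1/28890646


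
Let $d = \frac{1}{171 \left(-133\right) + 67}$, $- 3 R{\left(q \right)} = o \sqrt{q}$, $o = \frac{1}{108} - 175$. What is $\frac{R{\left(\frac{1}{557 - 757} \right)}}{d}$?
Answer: $- \frac{107138431 i \sqrt{2}}{1620} \approx - 93529.0 i$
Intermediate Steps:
$o = - \frac{18899}{108}$ ($o = \frac{1}{108} - 175 = - \frac{18899}{108} \approx -174.99$)
$R{\left(q \right)} = \frac{18899 \sqrt{q}}{324}$ ($R{\left(q \right)} = - \frac{\left(- \frac{18899}{108}\right) \sqrt{q}}{3} = \frac{18899 \sqrt{q}}{324}$)
$d = - \frac{1}{22676}$ ($d = \frac{1}{-22743 + 67} = \frac{1}{-22676} = - \frac{1}{22676} \approx -4.4099 \cdot 10^{-5}$)
$\frac{R{\left(\frac{1}{557 - 757} \right)}}{d} = \frac{\frac{18899}{324} \sqrt{\frac{1}{557 - 757}}}{- \frac{1}{22676}} = \frac{18899 \sqrt{\frac{1}{-200}}}{324} \left(-22676\right) = \frac{18899 \sqrt{- \frac{1}{200}}}{324} \left(-22676\right) = \frac{18899 \frac{i \sqrt{2}}{20}}{324} \left(-22676\right) = \frac{18899 i \sqrt{2}}{6480} \left(-22676\right) = - \frac{107138431 i \sqrt{2}}{1620}$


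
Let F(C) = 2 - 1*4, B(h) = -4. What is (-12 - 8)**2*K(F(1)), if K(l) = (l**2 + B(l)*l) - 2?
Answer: 4000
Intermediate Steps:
F(C) = -2 (F(C) = 2 - 4 = -2)
K(l) = -2 + l**2 - 4*l (K(l) = (l**2 - 4*l) - 2 = -2 + l**2 - 4*l)
(-12 - 8)**2*K(F(1)) = (-12 - 8)**2*(-2 + (-2)**2 - 4*(-2)) = (-20)**2*(-2 + 4 + 8) = 400*10 = 4000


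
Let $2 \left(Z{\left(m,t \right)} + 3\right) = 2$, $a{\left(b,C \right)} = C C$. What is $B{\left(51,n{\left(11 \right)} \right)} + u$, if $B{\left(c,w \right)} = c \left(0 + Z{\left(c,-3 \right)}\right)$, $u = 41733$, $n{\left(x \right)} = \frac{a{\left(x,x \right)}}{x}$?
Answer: $41631$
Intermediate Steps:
$a{\left(b,C \right)} = C^{2}$
$Z{\left(m,t \right)} = -2$ ($Z{\left(m,t \right)} = -3 + \frac{1}{2} \cdot 2 = -3 + 1 = -2$)
$n{\left(x \right)} = x$ ($n{\left(x \right)} = \frac{x^{2}}{x} = x$)
$B{\left(c,w \right)} = - 2 c$ ($B{\left(c,w \right)} = c \left(0 - 2\right) = c \left(-2\right) = - 2 c$)
$B{\left(51,n{\left(11 \right)} \right)} + u = \left(-2\right) 51 + 41733 = -102 + 41733 = 41631$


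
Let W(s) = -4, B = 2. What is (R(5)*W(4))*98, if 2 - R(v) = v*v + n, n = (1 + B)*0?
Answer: 9016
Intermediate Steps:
n = 0 (n = (1 + 2)*0 = 3*0 = 0)
R(v) = 2 - v² (R(v) = 2 - (v*v + 0) = 2 - (v² + 0) = 2 - v²)
(R(5)*W(4))*98 = ((2 - 1*5²)*(-4))*98 = ((2 - 1*25)*(-4))*98 = ((2 - 25)*(-4))*98 = -23*(-4)*98 = 92*98 = 9016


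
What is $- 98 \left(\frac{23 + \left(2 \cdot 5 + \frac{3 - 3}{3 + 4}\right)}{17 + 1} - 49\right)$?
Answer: $\frac{13867}{3} \approx 4622.3$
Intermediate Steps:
$- 98 \left(\frac{23 + \left(2 \cdot 5 + \frac{3 - 3}{3 + 4}\right)}{17 + 1} - 49\right) = - 98 \left(\frac{23 + \left(10 + \frac{0}{7}\right)}{18} - 49\right) = - 98 \left(\left(23 + \left(10 + 0 \cdot \frac{1}{7}\right)\right) \frac{1}{18} - 49\right) = - 98 \left(\left(23 + \left(10 + 0\right)\right) \frac{1}{18} - 49\right) = - 98 \left(\left(23 + 10\right) \frac{1}{18} - 49\right) = - 98 \left(33 \cdot \frac{1}{18} - 49\right) = - 98 \left(\frac{11}{6} - 49\right) = \left(-98\right) \left(- \frac{283}{6}\right) = \frac{13867}{3}$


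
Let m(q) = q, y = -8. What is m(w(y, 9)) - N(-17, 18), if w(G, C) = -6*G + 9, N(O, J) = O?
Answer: 74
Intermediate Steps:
w(G, C) = 9 - 6*G
m(w(y, 9)) - N(-17, 18) = (9 - 6*(-8)) - 1*(-17) = (9 + 48) + 17 = 57 + 17 = 74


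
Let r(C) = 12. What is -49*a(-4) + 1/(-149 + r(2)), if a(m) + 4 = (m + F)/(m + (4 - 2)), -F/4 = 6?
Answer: -67131/137 ≈ -490.01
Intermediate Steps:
F = -24 (F = -4*6 = -24)
a(m) = -4 + (-24 + m)/(2 + m) (a(m) = -4 + (m - 24)/(m + (4 - 2)) = -4 + (-24 + m)/(m + 2) = -4 + (-24 + m)/(2 + m))
-49*a(-4) + 1/(-149 + r(2)) = -49*(-32 - 3*(-4))/(2 - 4) + 1/(-149 + 12) = -49*(-32 + 12)/(-2) + 1/(-137) = -(-49)*(-20)/2 - 1/137 = -49*10 - 1/137 = -490 - 1/137 = -67131/137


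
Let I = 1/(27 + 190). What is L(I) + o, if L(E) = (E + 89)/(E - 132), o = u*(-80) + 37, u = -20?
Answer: 46869277/28643 ≈ 1636.3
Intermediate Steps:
I = 1/217 ≈ 0.0046083
o = 1637 (o = -20*(-80) + 37 = 1600 + 37 = 1637)
L(E) = (89 + E)/(-132 + E)
L(I) + o = (89 + 1/217)/(-132 + 1/217) + 1637 = (19314/217)/(-28643/217) + 1637 = -217/28643*19314/217 + 1637 = -19314/28643 + 1637 = 46869277/28643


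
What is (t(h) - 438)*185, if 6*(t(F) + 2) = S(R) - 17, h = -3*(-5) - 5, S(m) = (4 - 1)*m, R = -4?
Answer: -493765/6 ≈ -82294.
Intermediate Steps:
S(m) = 3*m
h = 10 (h = 15 - 5 = 10)
t(F) = -41/6 (t(F) = -2 + (3*(-4) - 17)/6 = -2 + (-12 - 17)/6 = -2 + (⅙)*(-29) = -2 - 29/6 = -41/6)
(t(h) - 438)*185 = (-41/6 - 438)*185 = -2669/6*185 = -493765/6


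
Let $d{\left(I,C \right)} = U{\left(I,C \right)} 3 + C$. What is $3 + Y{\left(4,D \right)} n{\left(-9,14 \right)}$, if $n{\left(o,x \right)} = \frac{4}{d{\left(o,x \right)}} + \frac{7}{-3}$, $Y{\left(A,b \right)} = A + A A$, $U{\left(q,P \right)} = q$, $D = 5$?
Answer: $- \frac{1943}{39} \approx -49.82$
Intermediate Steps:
$Y{\left(A,b \right)} = A + A^{2}$
$d{\left(I,C \right)} = C + 3 I$ ($d{\left(I,C \right)} = I 3 + C = 3 I + C = C + 3 I$)
$n{\left(o,x \right)} = - \frac{7}{3} + \frac{4}{x + 3 o}$ ($n{\left(o,x \right)} = \frac{4}{x + 3 o} + \frac{7}{-3} = \frac{4}{x + 3 o} + 7 \left(- \frac{1}{3}\right) = \frac{4}{x + 3 o} - \frac{7}{3} = - \frac{7}{3} + \frac{4}{x + 3 o}$)
$3 + Y{\left(4,D \right)} n{\left(-9,14 \right)} = 3 + 4 \left(1 + 4\right) \frac{12 - -189 - 98}{3 \left(14 + 3 \left(-9\right)\right)} = 3 + 4 \cdot 5 \frac{12 + 189 - 98}{3 \left(14 - 27\right)} = 3 + 20 \cdot \frac{1}{3} \frac{1}{-13} \cdot 103 = 3 + 20 \cdot \frac{1}{3} \left(- \frac{1}{13}\right) 103 = 3 + 20 \left(- \frac{103}{39}\right) = 3 - \frac{2060}{39} = - \frac{1943}{39}$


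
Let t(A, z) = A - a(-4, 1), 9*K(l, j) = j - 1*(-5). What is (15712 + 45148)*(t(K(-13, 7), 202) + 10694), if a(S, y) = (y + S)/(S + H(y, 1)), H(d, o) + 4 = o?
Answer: 13668729980/21 ≈ 6.5089e+8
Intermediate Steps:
H(d, o) = -4 + o
K(l, j) = 5/9 + j/9 (K(l, j) = (j - 1*(-5))/9 = (j + 5)/9 = (5 + j)/9 = 5/9 + j/9)
a(S, y) = (S + y)/(-3 + S) (a(S, y) = (y + S)/(S + (-4 + 1)) = (S + y)/(S - 3) = (S + y)/(-3 + S))
t(A, z) = -3/7 + A (t(A, z) = A - (-4 + 1)/(-3 - 4) = A - (-3)/(-7) = A - (-1)*(-3)/7 = A - 1*3/7 = A - 3/7 = -3/7 + A)
(15712 + 45148)*(t(K(-13, 7), 202) + 10694) = (15712 + 45148)*((-3/7 + (5/9 + (⅑)*7)) + 10694) = 60860*((-3/7 + (5/9 + 7/9)) + 10694) = 60860*((-3/7 + 4/3) + 10694) = 60860*(19/21 + 10694) = 60860*(224593/21) = 13668729980/21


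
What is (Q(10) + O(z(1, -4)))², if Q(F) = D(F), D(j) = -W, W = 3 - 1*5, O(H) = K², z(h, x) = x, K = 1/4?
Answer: 1089/256 ≈ 4.2539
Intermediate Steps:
K = ¼ ≈ 0.25000
O(H) = 1/16 (O(H) = (¼)² = 1/16)
W = -2 (W = 3 - 5 = -2)
D(j) = 2 (D(j) = -1*(-2) = 2)
Q(F) = 2
(Q(10) + O(z(1, -4)))² = (2 + 1/16)² = (33/16)² = 1089/256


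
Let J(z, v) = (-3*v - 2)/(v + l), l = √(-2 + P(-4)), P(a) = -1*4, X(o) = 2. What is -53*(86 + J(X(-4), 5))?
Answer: 53*(-86*√6 + 413*I)/(√6 - 5*I) ≈ -4412.7 - 71.193*I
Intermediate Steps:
P(a) = -4
l = I*√6 (l = √(-2 - 4) = √(-6) = I*√6 ≈ 2.4495*I)
J(z, v) = (-2 - 3*v)/(v + I*√6) (J(z, v) = (-3*v - 2)/(v + I*√6) = (-2 - 3*v)/(v + I*√6))
-53*(86 + J(X(-4), 5)) = -53*(86 + (-2 - 3*5)/(5 + I*√6)) = -53*(86 + (-2 - 15)/(5 + I*√6)) = -53*(86 - 17/(5 + I*√6)) = -4558 + 901/(5 + I*√6)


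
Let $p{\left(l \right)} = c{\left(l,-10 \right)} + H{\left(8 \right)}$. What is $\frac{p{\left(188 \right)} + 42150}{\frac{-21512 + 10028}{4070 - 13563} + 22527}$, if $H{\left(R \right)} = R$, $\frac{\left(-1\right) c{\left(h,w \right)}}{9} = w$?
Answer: $\frac{36460024}{19441845} \approx 1.8753$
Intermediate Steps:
$c{\left(h,w \right)} = - 9 w$
$p{\left(l \right)} = 98$ ($p{\left(l \right)} = \left(-9\right) \left(-10\right) + 8 = 90 + 8 = 98$)
$\frac{p{\left(188 \right)} + 42150}{\frac{-21512 + 10028}{4070 - 13563} + 22527} = \frac{98 + 42150}{\frac{-21512 + 10028}{4070 - 13563} + 22527} = \frac{42248}{- \frac{11484}{-9493} + 22527} = \frac{42248}{\left(-11484\right) \left(- \frac{1}{9493}\right) + 22527} = \frac{42248}{\frac{1044}{863} + 22527} = \frac{42248}{\frac{19441845}{863}} = 42248 \cdot \frac{863}{19441845} = \frac{36460024}{19441845}$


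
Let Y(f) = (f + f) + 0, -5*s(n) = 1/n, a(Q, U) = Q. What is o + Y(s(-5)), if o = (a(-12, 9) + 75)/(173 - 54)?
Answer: 259/425 ≈ 0.60941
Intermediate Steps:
s(n) = -1/(5*n)
o = 9/17 (o = (-12 + 75)/(173 - 54) = 63/119 = 63*(1/119) = 9/17 ≈ 0.52941)
Y(f) = 2*f (Y(f) = 2*f + 0 = 2*f)
o + Y(s(-5)) = 9/17 + 2*(-⅕/(-5)) = 9/17 + 2*(-⅕*(-⅕)) = 9/17 + 2*(1/25) = 9/17 + 2/25 = 259/425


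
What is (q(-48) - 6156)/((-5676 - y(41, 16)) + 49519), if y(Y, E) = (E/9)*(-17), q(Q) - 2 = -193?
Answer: -57123/394859 ≈ -0.14467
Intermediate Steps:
q(Q) = -191 (q(Q) = 2 - 193 = -191)
y(Y, E) = -17*E/9 (y(Y, E) = (E*(⅑))*(-17) = (E/9)*(-17) = -17*E/9)
(q(-48) - 6156)/((-5676 - y(41, 16)) + 49519) = (-191 - 6156)/((-5676 - (-17)*16/9) + 49519) = -6347/((-5676 - 1*(-272/9)) + 49519) = -6347/((-5676 + 272/9) + 49519) = -6347/(-50812/9 + 49519) = -6347/394859/9 = -6347*9/394859 = -57123/394859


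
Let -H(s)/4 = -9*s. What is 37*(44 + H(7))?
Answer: 10952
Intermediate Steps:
H(s) = 36*s (H(s) = -(-36)*s = 36*s)
37*(44 + H(7)) = 37*(44 + 36*7) = 37*(44 + 252) = 37*296 = 10952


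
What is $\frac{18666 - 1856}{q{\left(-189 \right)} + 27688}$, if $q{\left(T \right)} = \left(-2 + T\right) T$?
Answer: $\frac{16810}{63787} \approx 0.26353$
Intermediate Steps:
$q{\left(T \right)} = T \left(-2 + T\right)$
$\frac{18666 - 1856}{q{\left(-189 \right)} + 27688} = \frac{18666 - 1856}{- 189 \left(-2 - 189\right) + 27688} = \frac{16810}{\left(-189\right) \left(-191\right) + 27688} = \frac{16810}{36099 + 27688} = \frac{16810}{63787}$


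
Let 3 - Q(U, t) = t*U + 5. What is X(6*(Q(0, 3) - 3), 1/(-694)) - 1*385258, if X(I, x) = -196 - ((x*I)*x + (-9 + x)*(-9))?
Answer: -46421885369/120409 ≈ -3.8554e+5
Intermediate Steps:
Q(U, t) = -2 - U*t (Q(U, t) = 3 - (t*U + 5) = 3 - (U*t + 5) = 3 - (5 + U*t) = 3 + (-5 - U*t) = -2 - U*t)
X(I, x) = -277 + 9*x - I*x² (X(I, x) = -196 - ((I*x)*x + (81 - 9*x)) = -196 - (I*x² + (81 - 9*x)) = -196 - (81 - 9*x + I*x²) = -196 + (-81 + 9*x - I*x²) = -277 + 9*x - I*x²)
X(6*(Q(0, 3) - 3), 1/(-694)) - 1*385258 = (-277 + 9/(-694) - 6*((-2 - 1*0*3) - 3)*(1/(-694))²) - 1*385258 = (-277 + 9*(-1/694) - 6*((-2 + 0) - 3)*(-1/694)²) - 385258 = (-277 - 9/694 - 1*6*(-2 - 3)*1/481636) - 385258 = (-277 - 9/694 - 1*6*(-5)*1/481636) - 385258 = (-277 - 9/694 - 1*(-30)*1/481636) - 385258 = (-277 - 9/694 + 15/240818) - 385258 = -33354847/120409 - 385258 = -46421885369/120409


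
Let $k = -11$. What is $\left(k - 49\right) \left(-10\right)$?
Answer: $600$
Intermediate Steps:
$\left(k - 49\right) \left(-10\right) = \left(-11 - 49\right) \left(-10\right) = \left(-60\right) \left(-10\right) = 600$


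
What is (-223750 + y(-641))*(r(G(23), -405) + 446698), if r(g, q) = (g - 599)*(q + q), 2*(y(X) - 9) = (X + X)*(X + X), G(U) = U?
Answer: 546147462418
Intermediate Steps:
y(X) = 9 + 2*X² (y(X) = 9 + ((X + X)*(X + X))/2 = 9 + ((2*X)*(2*X))/2 = 9 + (4*X²)/2 = 9 + 2*X²)
r(g, q) = 2*q*(-599 + g) (r(g, q) = (-599 + g)*(2*q) = 2*q*(-599 + g))
(-223750 + y(-641))*(r(G(23), -405) + 446698) = (-223750 + (9 + 2*(-641)²))*(2*(-405)*(-599 + 23) + 446698) = (-223750 + (9 + 2*410881))*(2*(-405)*(-576) + 446698) = (-223750 + (9 + 821762))*(466560 + 446698) = (-223750 + 821771)*913258 = 598021*913258 = 546147462418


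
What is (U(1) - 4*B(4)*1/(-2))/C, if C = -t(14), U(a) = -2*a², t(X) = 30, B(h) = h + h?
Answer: -7/15 ≈ -0.46667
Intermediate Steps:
B(h) = 2*h
C = -30 (C = -1*30 = -30)
(U(1) - 4*B(4)*1/(-2))/C = (-2*1² - 4*2*4*1/(-2))/(-30) = (-2*1 - 32*1*(-½))*(-1/30) = (-2 - 32*(-1)/2)*(-1/30) = (-2 - 4*(-4))*(-1/30) = (-2 + 16)*(-1/30) = 14*(-1/30) = -7/15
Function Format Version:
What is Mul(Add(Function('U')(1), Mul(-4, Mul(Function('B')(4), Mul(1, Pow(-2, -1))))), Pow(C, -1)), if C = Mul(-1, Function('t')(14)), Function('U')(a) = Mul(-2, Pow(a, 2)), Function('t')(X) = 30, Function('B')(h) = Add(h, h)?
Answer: Rational(-7, 15) ≈ -0.46667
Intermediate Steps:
Function('B')(h) = Mul(2, h)
C = -30 (C = Mul(-1, 30) = -30)
Mul(Add(Function('U')(1), Mul(-4, Mul(Function('B')(4), Mul(1, Pow(-2, -1))))), Pow(C, -1)) = Mul(Add(Mul(-2, Pow(1, 2)), Mul(-4, Mul(Mul(2, 4), Mul(1, Pow(-2, -1))))), Pow(-30, -1)) = Mul(Add(Mul(-2, 1), Mul(-4, Mul(8, Mul(1, Rational(-1, 2))))), Rational(-1, 30)) = Mul(Add(-2, Mul(-4, Mul(8, Rational(-1, 2)))), Rational(-1, 30)) = Mul(Add(-2, Mul(-4, -4)), Rational(-1, 30)) = Mul(Add(-2, 16), Rational(-1, 30)) = Mul(14, Rational(-1, 30)) = Rational(-7, 15)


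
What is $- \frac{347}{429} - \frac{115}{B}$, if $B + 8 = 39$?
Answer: $- \frac{60092}{13299} \approx -4.5185$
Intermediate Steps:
$B = 31$ ($B = -8 + 39 = 31$)
$- \frac{347}{429} - \frac{115}{B} = - \frac{347}{429} - \frac{115}{31} = - \frac{60092}{13299}$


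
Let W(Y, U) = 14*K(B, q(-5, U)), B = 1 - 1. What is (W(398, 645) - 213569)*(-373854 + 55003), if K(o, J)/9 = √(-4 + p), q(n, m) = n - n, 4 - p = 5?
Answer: 68096689219 - 40175226*I*√5 ≈ 6.8097e+10 - 8.9834e+7*I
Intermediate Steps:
p = -1 (p = 4 - 1*5 = 4 - 5 = -1)
q(n, m) = 0
B = 0
K(o, J) = 9*I*√5 (K(o, J) = 9*√(-4 - 1) = 9*√(-5) = 9*(I*√5) = 9*I*√5)
W(Y, U) = 126*I*√5 (W(Y, U) = 14*(9*I*√5) = 126*I*√5)
(W(398, 645) - 213569)*(-373854 + 55003) = (126*I*√5 - 213569)*(-373854 + 55003) = (-213569 + 126*I*√5)*(-318851) = 68096689219 - 40175226*I*√5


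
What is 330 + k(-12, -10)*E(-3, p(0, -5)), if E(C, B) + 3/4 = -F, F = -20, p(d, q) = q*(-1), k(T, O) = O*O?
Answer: 2255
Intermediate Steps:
k(T, O) = O²
p(d, q) = -q
E(C, B) = 77/4 (E(C, B) = -¾ - 1*(-20) = -¾ + 20 = 77/4)
330 + k(-12, -10)*E(-3, p(0, -5)) = 330 + (-10)²*(77/4) = 330 + 100*(77/4) = 330 + 1925 = 2255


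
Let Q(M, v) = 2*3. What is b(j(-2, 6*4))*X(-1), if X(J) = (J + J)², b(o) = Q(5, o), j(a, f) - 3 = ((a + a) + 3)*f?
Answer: 24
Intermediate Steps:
Q(M, v) = 6
j(a, f) = 3 + f*(3 + 2*a) (j(a, f) = 3 + ((a + a) + 3)*f = 3 + (2*a + 3)*f = 3 + (3 + 2*a)*f = 3 + f*(3 + 2*a))
b(o) = 6
X(J) = 4*J² (X(J) = (2*J)² = 4*J²)
b(j(-2, 6*4))*X(-1) = 6*(4*(-1)²) = 6*(4*1) = 6*4 = 24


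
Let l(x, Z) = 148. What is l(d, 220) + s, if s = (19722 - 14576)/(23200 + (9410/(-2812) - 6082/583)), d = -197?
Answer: 2817061661272/19005699293 ≈ 148.22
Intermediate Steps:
s = 4218165908/19005699293 (s = 5146/(23200 + (9410*(-1/2812) - 6082*1/583)) = 5146/(23200 + (-4705/1406 - 6082/583)) = 5146/(23200 - 11294307/819698) = 5146/(19005699293/819698) = 5146*(819698/19005699293) = 4218165908/19005699293 ≈ 0.22194)
l(d, 220) + s = 148 + 4218165908/19005699293 = 2817061661272/19005699293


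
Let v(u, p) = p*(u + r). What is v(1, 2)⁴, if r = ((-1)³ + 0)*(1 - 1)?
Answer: 16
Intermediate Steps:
r = 0 (r = (-1 + 0)*0 = -1*0 = 0)
v(u, p) = p*u (v(u, p) = p*(u + 0) = p*u)
v(1, 2)⁴ = (2*1)⁴ = 2⁴ = 16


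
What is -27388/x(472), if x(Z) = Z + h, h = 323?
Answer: -27388/795 ≈ -34.450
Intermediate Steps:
x(Z) = 323 + Z (x(Z) = Z + 323 = 323 + Z)
-27388/x(472) = -27388/(323 + 472) = -27388/795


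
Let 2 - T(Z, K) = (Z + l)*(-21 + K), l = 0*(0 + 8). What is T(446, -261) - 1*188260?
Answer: -62486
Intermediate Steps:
l = 0 (l = 0*8 = 0)
T(Z, K) = 2 - Z*(-21 + K) (T(Z, K) = 2 - (Z + 0)*(-21 + K) = 2 - Z*(-21 + K))
T(446, -261) - 1*188260 = (2 + 21*446 - 1*(-261)*446) - 1*188260 = (2 + 9366 + 116406) - 188260 = 125774 - 188260 = -62486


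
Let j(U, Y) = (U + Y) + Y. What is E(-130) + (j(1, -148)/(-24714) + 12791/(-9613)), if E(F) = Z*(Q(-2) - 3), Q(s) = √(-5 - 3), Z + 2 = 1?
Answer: 399446107/237575682 - 2*I*√2 ≈ 1.6813 - 2.8284*I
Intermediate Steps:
Z = -1 (Z = -2 + 1 = -1)
Q(s) = 2*I*√2 (Q(s) = √(-8) = 2*I*√2)
j(U, Y) = U + 2*Y
E(F) = 3 - 2*I*√2 (E(F) = -(2*I*√2 - 3) = -(-3 + 2*I*√2) = 3 - 2*I*√2)
E(-130) + (j(1, -148)/(-24714) + 12791/(-9613)) = (3 - 2*I*√2) + ((1 + 2*(-148))/(-24714) + 12791/(-9613)) = (3 - 2*I*√2) + ((1 - 296)*(-1/24714) + 12791*(-1/9613)) = (3 - 2*I*√2) + (-295*(-1/24714) - 12791/9613) = (3 - 2*I*√2) + (295/24714 - 12791/9613) = (3 - 2*I*√2) - 313280939/237575682 = 399446107/237575682 - 2*I*√2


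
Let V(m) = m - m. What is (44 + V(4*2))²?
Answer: 1936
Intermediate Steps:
V(m) = 0
(44 + V(4*2))² = (44 + 0)² = 44² = 1936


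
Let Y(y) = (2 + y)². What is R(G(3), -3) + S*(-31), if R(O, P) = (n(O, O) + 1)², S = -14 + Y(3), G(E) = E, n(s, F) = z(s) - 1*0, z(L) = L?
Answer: -325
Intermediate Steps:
n(s, F) = s (n(s, F) = s - 1*0 = s + 0 = s)
S = 11 (S = -14 + (2 + 3)² = -14 + 5² = -14 + 25 = 11)
R(O, P) = (1 + O)² (R(O, P) = (O + 1)² = (1 + O)²)
R(G(3), -3) + S*(-31) = (1 + 3)² + 11*(-31) = 4² - 341 = 16 - 341 = -325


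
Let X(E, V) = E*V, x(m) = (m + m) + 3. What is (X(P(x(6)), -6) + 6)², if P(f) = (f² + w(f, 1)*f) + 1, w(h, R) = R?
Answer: 2073600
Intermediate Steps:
x(m) = 3 + 2*m (x(m) = 2*m + 3 = 3 + 2*m)
P(f) = 1 + f + f² (P(f) = (f² + 1*f) + 1 = (f² + f) + 1 = (f + f²) + 1 = 1 + f + f²)
(X(P(x(6)), -6) + 6)² = ((1 + (3 + 2*6) + (3 + 2*6)²)*(-6) + 6)² = ((1 + (3 + 12) + (3 + 12)²)*(-6) + 6)² = ((1 + 15 + 15²)*(-6) + 6)² = ((1 + 15 + 225)*(-6) + 6)² = (241*(-6) + 6)² = (-1446 + 6)² = (-1440)² = 2073600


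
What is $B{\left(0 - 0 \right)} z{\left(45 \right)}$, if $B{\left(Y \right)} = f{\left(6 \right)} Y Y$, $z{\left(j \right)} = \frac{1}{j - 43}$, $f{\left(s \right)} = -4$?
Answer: $0$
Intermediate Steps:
$z{\left(j \right)} = \frac{1}{-43 + j}$
$B{\left(Y \right)} = - 4 Y^{2}$ ($B{\left(Y \right)} = - 4 Y Y = - 4 Y^{2}$)
$B{\left(0 - 0 \right)} z{\left(45 \right)} = \frac{\left(-4\right) \left(0 - 0\right)^{2}}{-43 + 45} = \frac{\left(-4\right) \left(0 + 0\right)^{2}}{2} = - 4 \cdot 0^{2} \cdot \frac{1}{2} = \left(-4\right) 0 \cdot \frac{1}{2} = 0 \cdot \frac{1}{2} = 0$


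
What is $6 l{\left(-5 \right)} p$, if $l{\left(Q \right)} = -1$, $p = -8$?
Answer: $48$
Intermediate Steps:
$6 l{\left(-5 \right)} p = 6 \left(-1\right) \left(-8\right) = \left(-6\right) \left(-8\right) = 48$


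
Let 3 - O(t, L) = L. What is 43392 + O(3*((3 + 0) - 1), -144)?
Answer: 43539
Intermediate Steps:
O(t, L) = 3 - L
43392 + O(3*((3 + 0) - 1), -144) = 43392 + (3 - 1*(-144)) = 43392 + (3 + 144) = 43392 + 147 = 43539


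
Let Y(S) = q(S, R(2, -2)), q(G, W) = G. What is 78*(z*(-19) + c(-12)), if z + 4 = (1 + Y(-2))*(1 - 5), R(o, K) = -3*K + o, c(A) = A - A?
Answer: 0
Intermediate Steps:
c(A) = 0
R(o, K) = o - 3*K
Y(S) = S
z = 0 (z = -4 + (1 - 2)*(1 - 5) = -4 - 1*(-4) = -4 + 4 = 0)
78*(z*(-19) + c(-12)) = 78*(0*(-19) + 0) = 78*(0 + 0) = 78*0 = 0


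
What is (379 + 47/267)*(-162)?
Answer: -5466960/89 ≈ -61427.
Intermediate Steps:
(379 + 47/267)*(-162) = (101240/267)*(-162) = -5466960/89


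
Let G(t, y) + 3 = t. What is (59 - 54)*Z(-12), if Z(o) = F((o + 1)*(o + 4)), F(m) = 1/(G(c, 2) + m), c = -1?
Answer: 5/84 ≈ 0.059524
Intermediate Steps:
G(t, y) = -3 + t
F(m) = 1/(-4 + m) (F(m) = 1/((-3 - 1) + m) = 1/(-4 + m))
Z(o) = 1/(-4 + (1 + o)*(4 + o)) (Z(o) = 1/(-4 + (o + 1)*(o + 4)) = 1/(-4 + (1 + o)*(4 + o)))
(59 - 54)*Z(-12) = (59 - 54)*(1/((-12)*(5 - 12))) = 5*(-1/12/(-7)) = 5*(-1/12*(-1/7)) = 5*(1/84) = 5/84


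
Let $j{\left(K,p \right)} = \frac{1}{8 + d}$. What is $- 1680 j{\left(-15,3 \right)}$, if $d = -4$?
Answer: $-420$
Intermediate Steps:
$j{\left(K,p \right)} = \frac{1}{4}$ ($j{\left(K,p \right)} = \frac{1}{8 - 4} = \frac{1}{4}$)
$- 1680 j{\left(-15,3 \right)} = \left(-1680\right) \frac{1}{4} = -420$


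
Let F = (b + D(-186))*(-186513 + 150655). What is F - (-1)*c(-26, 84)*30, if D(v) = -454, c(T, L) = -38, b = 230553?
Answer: -8250891082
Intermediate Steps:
F = -8250889942 (F = (230553 - 454)*(-186513 + 150655) = 230099*(-35858) = -8250889942)
F - (-1)*c(-26, 84)*30 = -8250889942 - (-1)*(-38*30) = -8250889942 - (-1)*(-1140) = -8250889942 - 1*1140 = -8250889942 - 1140 = -8250891082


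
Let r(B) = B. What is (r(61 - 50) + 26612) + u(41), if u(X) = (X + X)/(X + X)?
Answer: 26624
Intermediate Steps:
u(X) = 1 (u(X) = (2*X)/((2*X)) = (2*X)*(1/(2*X)) = 1)
(r(61 - 50) + 26612) + u(41) = ((61 - 50) + 26612) + 1 = (11 + 26612) + 1 = 26623 + 1 = 26624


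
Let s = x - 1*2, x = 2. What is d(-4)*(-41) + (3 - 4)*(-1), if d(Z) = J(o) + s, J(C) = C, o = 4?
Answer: -163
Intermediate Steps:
s = 0 (s = 2 - 1*2 = 2 - 2 = 0)
d(Z) = 4 (d(Z) = 4 + 0 = 4)
d(-4)*(-41) + (3 - 4)*(-1) = 4*(-41) + (3 - 4)*(-1) = -164 - 1*(-1) = -164 + 1 = -163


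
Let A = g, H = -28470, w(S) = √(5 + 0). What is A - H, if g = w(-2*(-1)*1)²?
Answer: 28475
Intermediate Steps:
w(S) = √5
g = 5 (g = (√5)² = 5)
A = 5
A - H = 5 - 1*(-28470) = 5 + 28470 = 28475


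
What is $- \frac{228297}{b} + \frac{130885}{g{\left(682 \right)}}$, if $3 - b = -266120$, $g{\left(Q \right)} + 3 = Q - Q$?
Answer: $- \frac{34832193746}{798369} \approx -43629.0$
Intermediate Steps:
$g{\left(Q \right)} = -3$ ($g{\left(Q \right)} = -3 + \left(Q - Q\right) = -3 + 0 = -3$)
$b = 266123$ ($b = 3 - -266120 = 3 + 266120 = 266123$)
$- \frac{228297}{b} + \frac{130885}{g{\left(682 \right)}} = - \frac{228297}{266123} + \frac{130885}{-3} = \left(-228297\right) \frac{1}{266123} + 130885 \left(- \frac{1}{3}\right) = - \frac{228297}{266123} - \frac{130885}{3} = - \frac{34832193746}{798369}$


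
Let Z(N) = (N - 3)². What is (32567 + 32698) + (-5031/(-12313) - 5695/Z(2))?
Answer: 733490441/12313 ≈ 59570.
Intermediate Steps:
Z(N) = (-3 + N)²
(32567 + 32698) + (-5031/(-12313) - 5695/Z(2)) = (32567 + 32698) + (-5031/(-12313) - 5695/(-3 + 2)²) = 65265 + (-5031*(-1/12313) - 5695/((-1)²)) = 65265 + (5031/12313 - 5695/1) = 65265 + (5031/12313 - 5695*1) = 65265 + (5031/12313 - 5695) = 65265 - 70117504/12313 = 733490441/12313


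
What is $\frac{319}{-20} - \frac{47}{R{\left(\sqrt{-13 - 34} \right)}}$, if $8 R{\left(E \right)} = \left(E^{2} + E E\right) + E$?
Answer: $\frac{- 478 \sqrt{47} + 319 i}{20 \left(- i + 2 \sqrt{47}\right)} \approx -11.971 + 0.29019 i$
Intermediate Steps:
$R{\left(E \right)} = \frac{E^{2}}{4} + \frac{E}{8}$ ($R{\left(E \right)} = \frac{\left(E^{2} + E E\right) + E}{8} = \frac{\left(E^{2} + E^{2}\right) + E}{8} = \frac{2 E^{2} + E}{8} = \frac{E + 2 E^{2}}{8} = \frac{E^{2}}{4} + \frac{E}{8}$)
$\frac{319}{-20} - \frac{47}{R{\left(\sqrt{-13 - 34} \right)}} = \frac{319}{-20} - \frac{47}{\frac{1}{8} \sqrt{-13 - 34} \left(1 + 2 \sqrt{-13 - 34}\right)} = 319 \left(- \frac{1}{20}\right) - \frac{47}{\frac{1}{8} \sqrt{-47} \left(1 + 2 \sqrt{-47}\right)} = - \frac{319}{20} - \frac{47}{\frac{1}{8} i \sqrt{47} \left(1 + 2 i \sqrt{47}\right)} = - \frac{319}{20} - 47 \left(- \frac{8 i \sqrt{47}}{47 \left(1 + 2 i \sqrt{47}\right)}\right) = - \frac{319}{20} + \frac{8 i \sqrt{47}}{1 + 2 i \sqrt{47}}$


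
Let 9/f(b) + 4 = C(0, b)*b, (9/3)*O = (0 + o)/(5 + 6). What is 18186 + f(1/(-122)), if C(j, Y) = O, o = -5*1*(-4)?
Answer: 146597415/8062 ≈ 18184.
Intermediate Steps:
o = 20 (o = -5*(-4) = 20)
O = 20/33 (O = ((0 + 20)/(5 + 6))/3 = (20/11)/3 = (20*(1/11))/3 = (⅓)*(20/11) = 20/33 ≈ 0.60606)
C(j, Y) = 20/33
f(b) = 9/(-4 + 20*b/33)
18186 + f(1/(-122)) = 18186 + 297/(4*(-33 + 5/(-122))) = 18186 + 297/(4*(-33 + 5*(-1/122))) = 18186 + 297/(4*(-33 - 5/122)) = 18186 + 297/(4*(-4031/122)) = 18186 + (297/4)*(-122/4031) = 18186 - 18117/8062 = 146597415/8062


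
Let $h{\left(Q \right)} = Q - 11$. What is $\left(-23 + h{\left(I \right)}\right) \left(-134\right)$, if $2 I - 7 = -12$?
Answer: $4891$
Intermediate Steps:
$I = - \frac{5}{2}$ ($I = \frac{7}{2} + \frac{1}{2} \left(-12\right) = \frac{7}{2} - 6 = - \frac{5}{2} \approx -2.5$)
$h{\left(Q \right)} = -11 + Q$
$\left(-23 + h{\left(I \right)}\right) \left(-134\right) = \left(-23 - \frac{27}{2}\right) \left(-134\right) = \left(- \frac{73}{2}\right) \left(-134\right) = 4891$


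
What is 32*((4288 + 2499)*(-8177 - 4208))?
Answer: -2689823840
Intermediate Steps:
32*((4288 + 2499)*(-8177 - 4208)) = 32*(6787*(-12385)) = 32*(-84056995) = -2689823840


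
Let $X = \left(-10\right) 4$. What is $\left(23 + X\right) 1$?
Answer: $-17$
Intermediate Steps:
$X = -40$
$\left(23 + X\right) 1 = \left(23 - 40\right) 1 = \left(-17\right) 1 = -17$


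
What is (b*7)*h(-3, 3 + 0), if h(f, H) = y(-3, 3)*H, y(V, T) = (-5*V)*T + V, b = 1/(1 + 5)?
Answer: 147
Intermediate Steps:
b = ⅙ (b = 1/6 = ⅙ ≈ 0.16667)
y(V, T) = V - 5*T*V (y(V, T) = -5*T*V + V = V - 5*T*V)
h(f, H) = 42*H (h(f, H) = (-3*(1 - 5*3))*H = (-3*(1 - 15))*H = (-3*(-14))*H = 42*H)
(b*7)*h(-3, 3 + 0) = ((⅙)*7)*(42*(3 + 0)) = 7*(42*3)/6 = (7/6)*126 = 147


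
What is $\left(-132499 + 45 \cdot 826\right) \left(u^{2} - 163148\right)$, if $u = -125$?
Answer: $14063220067$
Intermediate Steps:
$\left(-132499 + 45 \cdot 826\right) \left(u^{2} - 163148\right) = \left(-132499 + 45 \cdot 826\right) \left(\left(-125\right)^{2} - 163148\right) = \left(-132499 + 37170\right) \left(15625 - 163148\right) = \left(-95329\right) \left(-147523\right) = 14063220067$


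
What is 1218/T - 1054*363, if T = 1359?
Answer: -173318300/453 ≈ -3.8260e+5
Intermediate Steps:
1218/T - 1054*363 = 1218/1359 - 1054*363 = 1218*(1/1359) - 382602 = 406/453 - 382602 = -173318300/453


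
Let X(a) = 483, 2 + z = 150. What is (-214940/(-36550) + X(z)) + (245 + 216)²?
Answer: 778551114/3655 ≈ 2.1301e+5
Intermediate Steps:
z = 148 (z = -2 + 150 = 148)
(-214940/(-36550) + X(z)) + (245 + 216)² = (-214940/(-36550) + 483) + (245 + 216)² = (-214940*(-1/36550) + 483) + 461² = (21494/3655 + 483) + 212521 = 1786859/3655 + 212521 = 778551114/3655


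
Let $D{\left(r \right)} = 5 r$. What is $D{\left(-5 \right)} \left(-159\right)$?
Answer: $3975$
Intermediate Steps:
$D{\left(-5 \right)} \left(-159\right) = 5 \left(-5\right) \left(-159\right) = \left(-25\right) \left(-159\right) = 3975$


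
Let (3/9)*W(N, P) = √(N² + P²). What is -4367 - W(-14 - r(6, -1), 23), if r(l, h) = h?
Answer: -4367 - 3*√698 ≈ -4446.3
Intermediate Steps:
W(N, P) = 3*√(N² + P²)
-4367 - W(-14 - r(6, -1), 23) = -4367 - 3*√((-14 - 1*(-1))² + 23²) = -4367 - 3*√((-14 + 1)² + 529) = -4367 - 3*√((-13)² + 529) = -4367 - 3*√(169 + 529) = -4367 - 3*√698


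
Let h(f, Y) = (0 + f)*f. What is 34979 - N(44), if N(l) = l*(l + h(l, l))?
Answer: -52141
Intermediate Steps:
h(f, Y) = f² (h(f, Y) = f*f = f²)
N(l) = l*(l + l²)
34979 - N(44) = 34979 - 44²*(1 + 44) = 34979 - 1936*45 = 34979 - 1*87120 = 34979 - 87120 = -52141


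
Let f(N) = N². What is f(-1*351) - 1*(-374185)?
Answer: 497386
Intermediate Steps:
f(-1*351) - 1*(-374185) = (-1*351)² - 1*(-374185) = (-351)² + 374185 = 123201 + 374185 = 497386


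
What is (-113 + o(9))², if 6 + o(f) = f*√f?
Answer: 8464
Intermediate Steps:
o(f) = -6 + f^(3/2) (o(f) = -6 + f*√f = -6 + f^(3/2))
(-113 + o(9))² = (-113 + (-6 + 9^(3/2)))² = (-113 + (-6 + 27))² = (-113 + 21)² = (-92)² = 8464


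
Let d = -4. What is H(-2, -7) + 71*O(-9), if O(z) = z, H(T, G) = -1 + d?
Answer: -644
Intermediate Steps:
H(T, G) = -5 (H(T, G) = -1 - 4 = -5)
H(-2, -7) + 71*O(-9) = -5 + 71*(-9) = -5 - 639 = -644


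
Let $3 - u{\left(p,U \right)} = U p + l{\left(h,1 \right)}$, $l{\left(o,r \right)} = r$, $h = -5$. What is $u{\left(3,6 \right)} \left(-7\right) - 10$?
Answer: $102$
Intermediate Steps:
$u{\left(p,U \right)} = 2 - U p$ ($u{\left(p,U \right)} = 3 - \left(U p + 1\right) = 3 - \left(1 + U p\right) = 2 - U p$)
$u{\left(3,6 \right)} \left(-7\right) - 10 = \left(2 - 6 \cdot 3\right) \left(-7\right) - 10 = \left(2 - 18\right) \left(-7\right) - 10 = \left(-16\right) \left(-7\right) - 10 = 112 - 10 = 102$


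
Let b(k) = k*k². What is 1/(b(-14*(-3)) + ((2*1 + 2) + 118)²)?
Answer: 1/88972 ≈ 1.1239e-5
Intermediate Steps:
b(k) = k³
1/(b(-14*(-3)) + ((2*1 + 2) + 118)²) = 1/((-14*(-3))³ + ((2*1 + 2) + 118)²) = 1/(42³ + ((2 + 2) + 118)²) = 1/(74088 + (4 + 118)²) = 1/(74088 + 122²) = 1/(74088 + 14884) = 1/88972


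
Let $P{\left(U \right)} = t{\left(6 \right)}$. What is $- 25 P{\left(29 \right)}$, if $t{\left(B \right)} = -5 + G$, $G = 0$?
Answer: $125$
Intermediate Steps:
$t{\left(B \right)} = -5$ ($t{\left(B \right)} = -5 + 0 = -5$)
$P{\left(U \right)} = -5$
$- 25 P{\left(29 \right)} = \left(-25\right) \left(-5\right) = 125$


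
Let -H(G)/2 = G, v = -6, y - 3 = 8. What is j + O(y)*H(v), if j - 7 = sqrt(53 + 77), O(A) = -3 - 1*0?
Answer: -29 + sqrt(130) ≈ -17.598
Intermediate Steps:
y = 11 (y = 3 + 8 = 11)
O(A) = -3 (O(A) = -3 + 0 = -3)
H(G) = -2*G
j = 7 + sqrt(130) (j = 7 + sqrt(53 + 77) = 7 + sqrt(130) ≈ 18.402)
j + O(y)*H(v) = (7 + sqrt(130)) - (-6)*(-6) = (7 + sqrt(130)) - 3*12 = (7 + sqrt(130)) - 36 = -29 + sqrt(130)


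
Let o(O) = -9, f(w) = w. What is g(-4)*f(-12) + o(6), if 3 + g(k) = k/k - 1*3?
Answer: 51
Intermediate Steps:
g(k) = -5 (g(k) = -3 + (k/k - 1*3) = -3 + (1 - 3) = -3 - 2 = -5)
g(-4)*f(-12) + o(6) = -5*(-12) - 9 = 60 - 9 = 51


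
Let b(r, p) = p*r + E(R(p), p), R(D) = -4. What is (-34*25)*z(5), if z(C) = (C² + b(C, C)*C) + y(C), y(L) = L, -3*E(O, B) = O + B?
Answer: -391000/3 ≈ -1.3033e+5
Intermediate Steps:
E(O, B) = -B/3 - O/3 (E(O, B) = -(O + B)/3 = -(B + O)/3 = -B/3 - O/3)
b(r, p) = 4/3 - p/3 + p*r (b(r, p) = p*r + (-p/3 - ⅓*(-4)) = p*r + (-p/3 + 4/3) = p*r + (4/3 - p/3) = 4/3 - p/3 + p*r)
z(C) = C + C² + C*(4/3 + C² - C/3) (z(C) = (C² + (4/3 - C/3 + C*C)*C) + C = (C² + (4/3 - C/3 + C²)*C) + C = (C² + (4/3 + C² - C/3)*C) + C = (C² + C*(4/3 + C² - C/3)) + C = C + C² + C*(4/3 + C² - C/3))
(-34*25)*z(5) = (-34*25)*((⅓)*5*(7 + 2*5 + 3*5²)) = -850*5*(7 + 10 + 3*25)/3 = -850*5*(7 + 10 + 75)/3 = -850*5*92/3 = -850*460/3 = -391000/3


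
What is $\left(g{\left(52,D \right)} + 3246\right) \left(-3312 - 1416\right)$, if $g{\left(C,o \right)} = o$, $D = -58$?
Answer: $-15072864$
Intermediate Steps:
$\left(g{\left(52,D \right)} + 3246\right) \left(-3312 - 1416\right) = \left(-58 + 3246\right) \left(-3312 - 1416\right) = 3188 \left(-4728\right) = -15072864$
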